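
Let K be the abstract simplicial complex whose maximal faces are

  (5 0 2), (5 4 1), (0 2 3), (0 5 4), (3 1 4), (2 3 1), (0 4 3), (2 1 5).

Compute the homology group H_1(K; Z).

Order the vertices as 0 < 1 < 2 < 3 < 4 < 5. Listing each simplex with vertices in this order, K has dimension 2 with simplices:

  0-simplices (6): [0], [1], [2], [3], [4], [5]
  1-simplices (12): [0,2], [0,3], [0,4], [0,5], [1,2], [1,3], [1,4], [1,5], [2,3], [2,5], [3,4], [4,5]
  2-simplices (8): [0,2,3], [0,2,5], [0,3,4], [0,4,5], [1,2,3], [1,2,5], [1,3,4], [1,4,5]

so the chain groups are C_0 ≅ Z^6, C_1 ≅ Z^12, C_2 ≅ Z^8.

∂_1: C_1 → C_0 is given by ∂[p,q] = [q] − [p].
This gives a 6×12 integer matrix of rank 5; reducing to Smith normal form yields diagonal entries (1,1,1,1,1).

∂_2: C_2 → C_1 acts by ∂[p,q,r] = [q,r] − [p,r] + [p,q]. For instance
  ∂[1,3,4] = [3,4] − [1,4] + [1,3],
  ∂[0,2,5] = [2,5] − [0,5] + [0,2].
As a 12×8 matrix over Z this has rank 7, with invariant factors (1,1,1,1,1,1,1).

From H_k ≅ ker(∂_k) / im(∂_{k+1}) we obtain:

  H_1: rank ker ∂_1 − rank ∂_2 = (12 − 5) − 7 = 0, and the invariant factors of ∂_2 are all 1, so H_1 = 0.

H_1 = 0.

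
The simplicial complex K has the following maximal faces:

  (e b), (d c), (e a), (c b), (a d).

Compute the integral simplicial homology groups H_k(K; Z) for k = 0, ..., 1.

Fix the vertex order a < b < c < d < e and write every simplex with vertices in increasing order. Then dim K = 1 and the simplices of K are:

  0-simplices (5): a, b, c, d, e
  1-simplices (5): ad, ae, bc, be, cd

Hence C_0 ≅ Z^5, C_1 ≅ Z^5.

∂_1: C_1 → C_0 sends each edge [p,q] (with p < q) to q − p. For instance
  ∂be = e − b.
The resulting 5×5 matrix has rank 4, and its Smith normal form has invariant factors (1,1,1,1).

Reading off H_k = ker ∂_k / im ∂_{k+1}:

  H_0: rank C_0 − rank ∂_1 = 5 − 4 = 1, and the invariant factors of ∂_1 are all 1, so H_0 ≅ Z.
  H_1: rank ker ∂_1 − rank ∂_2 = (5 − 4) − 0 = 1, and there is no ∂_2, so H_1 ≅ Z.

(K is a triangulation of the circle S^1.)

H_0 ≅ Z,  H_1 ≅ Z.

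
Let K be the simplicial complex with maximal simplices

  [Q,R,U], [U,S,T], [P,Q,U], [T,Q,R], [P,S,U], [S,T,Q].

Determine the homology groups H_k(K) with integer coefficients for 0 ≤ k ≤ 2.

H_0 ≅ Z,  H_1 ≅ Z,  H_2 = 0.

Fix the vertex order P < Q < R < S < T < U and write every simplex with vertices in increasing order. Then dim K = 2 and the simplices of K are:

  0-simplices (6): P, Q, R, S, T, U
  1-simplices (12): PQ, PS, PU, QR, QS, QT, QU, RT, RU, ST, SU, TU
  2-simplices (6): PQU, PSU, QRT, QRU, QST, STU

giving chain groups C_0 ≅ Z^6, C_1 ≅ Z^12, C_2 ≅ Z^6.

The boundary map ∂_1: C_1 → C_0 sends each edge [p,q] (with p < q) to q − p.
The 6×12 boundary matrix has rank 5 and Smith normal form diag(1,1,1,1,1).

∂_2: C_2 → C_1 sends each 2-simplex [p,q,r] to [q,r] − [p,r] + [p,q]. For instance
  ∂QRT = RT − QT + QR,
  ∂QRU = RU − QU + QR.
This gives a 12×6 integer matrix of rank 6; reducing to Smith normal form yields diagonal entries (1,1,1,1,1,1).

Computing H_k = (kernel of ∂_k) / (image of ∂_{k+1}):

  H_0: rank C_0 − rank ∂_1 = 6 − 5 = 1, and the invariant factors of ∂_1 are all 1, so H_0 ≅ Z.
  H_1: rank ker ∂_1 − rank ∂_2 = (12 − 5) − 6 = 1, and the invariant factors of ∂_2 are all 1, so H_1 ≅ Z.
  H_2: rank ker ∂_2 − rank ∂_3 = (6 − 6) − 0 = 0, and there is no ∂_3, so H_2 ≅ 0.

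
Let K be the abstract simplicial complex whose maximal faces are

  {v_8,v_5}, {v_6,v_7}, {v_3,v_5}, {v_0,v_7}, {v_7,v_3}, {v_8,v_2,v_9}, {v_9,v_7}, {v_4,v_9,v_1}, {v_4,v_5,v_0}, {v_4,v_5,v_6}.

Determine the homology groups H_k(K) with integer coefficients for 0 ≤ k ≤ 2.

Fix the vertex order v_0 < v_1 < v_2 < v_3 < v_4 < v_5 < v_6 < v_7 < v_8 < v_9 and write every simplex with vertices in increasing order. Then dim K = 2 and the simplices of K are:

  0-simplices (10): [v_0], [v_1], [v_2], [v_3], [v_4], [v_5], [v_6], [v_7], [v_8], [v_9]
  1-simplices (17): (17 of them)
  2-simplices (4): [v_0,v_4,v_5], [v_1,v_4,v_9], [v_2,v_8,v_9], [v_4,v_5,v_6]

so the chain groups are C_0 ≅ Z^10, C_1 ≅ Z^17, C_2 ≅ Z^4.

∂_1: C_1 → C_0 maps an edge to its endpoints' difference, ∂[p,q] = q − p. For instance
  ∂[v_5,v_8] = [v_8] − [v_5].
This gives a 10×17 integer matrix of rank 9; reducing to Smith normal form yields diagonal entries (1,1,1,1,1,1,1,1,1).

Boundary ∂_2: C_2 → C_1 acts by ∂[p,q,r] = [q,r] − [p,r] + [p,q]. For instance
  ∂[v_4,v_5,v_6] = [v_5,v_6] − [v_4,v_6] + [v_4,v_5],
  ∂[v_1,v_4,v_9] = [v_4,v_9] − [v_1,v_9] + [v_1,v_4].
As a 17×4 matrix over Z this has rank 4, with invariant factors (1,1,1,1).

Now H_k = ker ∂_k / im ∂_{k+1}, so:

  H_0: rank C_0 − rank ∂_1 = 10 − 9 = 1, and the invariant factors of ∂_1 are all 1, so H_0 = Z.
  H_1: rank ker ∂_1 − rank ∂_2 = (17 − 9) − 4 = 4, and the invariant factors of ∂_2 are all 1, so H_1 = Z^4.
  H_2: rank ker ∂_2 − rank ∂_3 = (4 − 4) − 0 = 0, and there is no ∂_3, so H_2 = 0.

As a check, the Euler characteristic is 10 − 17 + 4 = -3, which agrees with 1 − 4 + 0 = -3.

H_0 ≅ Z,  H_1 ≅ Z^4,  H_2 = 0.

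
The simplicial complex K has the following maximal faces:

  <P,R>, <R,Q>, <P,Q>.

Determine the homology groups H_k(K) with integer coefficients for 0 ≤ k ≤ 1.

H_0 ≅ Z,  H_1 ≅ Z.

Order the vertices as P < Q < R. Listing each simplex with vertices in this order, K has dimension 1 with simplices:

  0-simplices (3): P, Q, R
  1-simplices (3): PQ, PR, QR

Hence C_0 ≅ Z^3, C_1 ≅ Z^3.

∂_1: C_1 → C_0 maps an edge to its endpoints' difference, ∂[p,q] = q − p. For instance
  ∂PQ = Q − P.
The 3×3 boundary matrix has rank 2 and Smith normal form diag(1,1).

Now H_k = ker ∂_k / im ∂_{k+1}, so:

  H_0: rank C_0 − rank ∂_1 = 3 − 2 = 1, and the invariant factors of ∂_1 are all 1, so H_0 = Z.
  H_1: rank ker ∂_1 − rank ∂_2 = (3 − 2) − 0 = 1, and there is no ∂_2, so H_1 = Z.

(K is a triangulation of the circle S^1.)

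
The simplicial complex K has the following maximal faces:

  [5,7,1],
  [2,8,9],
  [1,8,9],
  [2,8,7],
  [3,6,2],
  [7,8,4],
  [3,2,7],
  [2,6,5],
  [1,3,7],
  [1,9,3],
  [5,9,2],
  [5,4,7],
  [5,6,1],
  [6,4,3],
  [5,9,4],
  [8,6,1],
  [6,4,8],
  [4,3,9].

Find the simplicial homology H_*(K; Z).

H_0 = Z,  H_1 = Z^2,  H_2 = Z.

We work with the vertex ordering 1 < 2 < 3 < 4 < 5 < 6 < 7 < 8 < 9. The simplices of K, each written with vertices in increasing order, are:

  0-simplices (9): [1], [2], [3], [4], [5], [6], [7], [8], [9]
  1-simplices (27): (27 of them)
  2-simplices (18): [1,3,7], [1,3,9], [1,5,6], [1,5,7], [1,6,8], [1,8,9], [2,3,6], [2,3,7], [2,5,6], [2,5,9], [2,7,8], [2,8,9], [3,4,6], [3,4,9], [4,5,7], [4,5,9], [4,6,8], [4,7,8]

giving chain groups C_0 ≅ Z^9, C_1 ≅ Z^27, C_2 ≅ Z^18.

The boundary map ∂_1: C_1 → C_0 maps an edge to its endpoints' difference, ∂[p,q] = q − p. For instance
  ∂[7,8] = [8] − [7].
The 9×27 boundary matrix has rank 8 and Smith normal form diag(1,1,1,1,1,1,1,1).

The boundary map ∂_2: C_2 → C_1 acts by ∂[p,q,r] = [q,r] − [p,r] + [p,q]. For instance
  ∂[2,5,9] = [5,9] − [2,9] + [2,5],
  ∂[2,5,6] = [5,6] − [2,6] + [2,5].
As a 27×18 matrix over Z this has rank 17, with invariant factors (1,1,1,1,1,1,1,1,1,1,1,1,1,1,1,1,1).

Reading off H_k = ker ∂_k / im ∂_{k+1}:

  H_0: rank C_0 − rank ∂_1 = 9 − 8 = 1, and the invariant factors of ∂_1 are all 1, so H_0 = Z.
  H_1: rank ker ∂_1 − rank ∂_2 = (27 − 8) − 17 = 2, and the invariant factors of ∂_2 are all 1, so H_1 = Z^2.
  H_2: rank ker ∂_2 − rank ∂_3 = (18 − 17) − 0 = 1, and there is no ∂_3, so H_2 = Z.

As a check, the Euler characteristic is 9 − 27 + 18 = 0, which agrees with 1 − 2 + 1 = 0.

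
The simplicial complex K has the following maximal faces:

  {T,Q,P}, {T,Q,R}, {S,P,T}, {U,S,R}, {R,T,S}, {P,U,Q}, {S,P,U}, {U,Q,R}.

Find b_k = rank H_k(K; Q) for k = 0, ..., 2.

b_0 = 1, b_1 = 0, b_2 = 1.

Take the total order P < Q < R < S < T < U on the vertex set. Then K (dimension 2) consists of the simplices:

  0-simplices (6): P, Q, R, S, T, U
  1-simplices (12): PQ, PS, PT, PU, QR, QT, QU, RS, RT, RU, ST, SU
  2-simplices (8): PQT, PQU, PST, PSU, QRT, QRU, RST, RSU

so the chain groups are C_0 ≅ Z^6, C_1 ≅ Z^12, C_2 ≅ Z^8.

Boundary ∂_1: C_1 → C_0 is given by ∂[p,q] = [q] − [p].
As a 6×12 matrix over Z this has rank 5, with invariant factors (1,1,1,1,1).

Boundary ∂_2: C_2 → C_1 maps a triangle to the signed sum of its edges. For instance
  ∂RSU = SU − RU + RS,
  ∂QRT = RT − QT + QR.
As a 12×8 matrix over Z this has rank 7, with invariant factors (1,1,1,1,1,1,1).

Computing H_k = (kernel of ∂_k) / (image of ∂_{k+1}):

  H_0: rank C_0 − rank ∂_1 = 6 − 5 = 1, and the invariant factors of ∂_1 are all 1, so H_0 = Z.
  H_1: rank ker ∂_1 − rank ∂_2 = (12 − 5) − 7 = 0, and the invariant factors of ∂_2 are all 1, so H_1 = 0.
  H_2: rank ker ∂_2 − rank ∂_3 = (8 − 7) − 0 = 1, and there is no ∂_3, so H_2 = Z.

Hence the Betti numbers are b_0 = 1, b_1 = 0, b_2 = 1.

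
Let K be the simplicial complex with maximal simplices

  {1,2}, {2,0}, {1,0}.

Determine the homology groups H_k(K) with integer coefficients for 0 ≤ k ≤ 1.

Fix the vertex order 0 < 1 < 2 and write every simplex with vertices in increasing order. Then dim K = 1 and the simplices of K are:

  0-simplices (3): [0], [1], [2]
  1-simplices (3): [0,1], [0,2], [1,2]

so the chain groups are C_0 ≅ Z^3, C_1 ≅ Z^3.

The boundary map ∂_1: C_1 → C_0 sends each edge [p,q] (with p < q) to q − p.
The resulting 3×3 matrix has rank 2, and its Smith normal form has invariant factors (1,1).

From H_k ≅ ker(∂_k) / im(∂_{k+1}) we obtain:

  H_0: rank C_0 − rank ∂_1 = 3 − 2 = 1, and the invariant factors of ∂_1 are all 1, so H_0 = Z.
  H_1: rank ker ∂_1 − rank ∂_2 = (3 − 2) − 0 = 1, and there is no ∂_2, so H_1 = Z.

As a check, the Euler characteristic is 3 − 3 = 0, which agrees with 1 − 1 = 0.

H_0 ≅ Z,  H_1 ≅ Z.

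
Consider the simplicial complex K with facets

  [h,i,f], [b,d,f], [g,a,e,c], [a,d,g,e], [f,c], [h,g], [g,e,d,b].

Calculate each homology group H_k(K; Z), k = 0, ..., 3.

Fix the vertex order a < b < c < d < e < f < g < h < i and write every simplex with vertices in increasing order. Then dim K = 3 and the simplices of K are:

  0-simplices (9): a, b, c, d, e, f, g, h, i
  1-simplices (19): ac, ad, ae, ag, bd, be, bf, bg, ce, cf, cg, de, df, dg, eg, fh, fi, gh, hi
  2-simplices (12): ace, acg, ade, adg, aeg, bde, bdf, bdg, beg, ceg, deg, fhi
  3-simplices (3): aceg, adeg, bdeg

giving chain groups C_0 ≅ Z^9, C_1 ≅ Z^19, C_2 ≅ Z^12, C_3 ≅ Z^3.

The boundary map ∂_1: C_1 → C_0 is given by ∂[p,q] = [q] − [p].
As a 9×19 matrix over Z this has rank 8, with invariant factors (1,1,1,1,1,1,1,1).

The boundary map ∂_2: C_2 → C_1 acts by ∂[p,q,r] = [q,r] − [p,r] + [p,q]. For instance
  ∂acg = cg − ag + ac,
  ∂deg = eg − dg + de.
The 19×12 boundary matrix has rank 9 and Smith normal form diag(1,1,1,1,1,1,1,1,1).

Boundary ∂_3: C_3 → C_2 sends each 3-simplex σ to the alternating sum Σ_i (−1)^i (σ with its i-th vertex removed). For instance
  ∂adeg = deg − aeg + adg − ade,
  ∂aceg = ceg − aeg + acg − ace.
The 12×3 boundary matrix has rank 3 and Smith normal form diag(1,1,1).

Now H_k = ker ∂_k / im ∂_{k+1}, so:

  H_0: rank C_0 − rank ∂_1 = 9 − 8 = 1, and the invariant factors of ∂_1 are all 1, so H_0 ≅ Z.
  H_1: rank ker ∂_1 − rank ∂_2 = (19 − 8) − 9 = 2, and the invariant factors of ∂_2 are all 1, so H_1 ≅ Z^2.
  H_2: rank ker ∂_2 − rank ∂_3 = (12 − 9) − 3 = 0, and the invariant factors of ∂_3 are all 1, so H_2 ≅ 0.
  H_3: rank ker ∂_3 − rank ∂_4 = (3 − 3) − 0 = 0, and there is no ∂_4, so H_3 ≅ 0.

H_0 ≅ Z,  H_1 ≅ Z^2,  H_2 = 0,  H_3 = 0.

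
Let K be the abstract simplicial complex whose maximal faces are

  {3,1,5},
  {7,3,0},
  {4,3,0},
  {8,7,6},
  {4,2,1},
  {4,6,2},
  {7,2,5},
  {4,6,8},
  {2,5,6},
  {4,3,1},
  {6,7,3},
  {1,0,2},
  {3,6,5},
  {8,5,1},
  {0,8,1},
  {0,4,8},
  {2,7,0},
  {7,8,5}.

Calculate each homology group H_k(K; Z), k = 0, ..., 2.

Take the total order 0 < 1 < 2 < 3 < 4 < 5 < 6 < 7 < 8 on the vertex set. Then K (dimension 2) consists of the simplices:

  0-simplices (9): [0], [1], [2], [3], [4], [5], [6], [7], [8]
  1-simplices (27): (27 of them)
  2-simplices (18): [0,1,2], [0,1,8], [0,2,7], [0,3,4], [0,3,7], [0,4,8], [1,2,4], [1,3,4], [1,3,5], [1,5,8], [2,4,6], [2,5,6], [2,5,7], [3,5,6], [3,6,7], [4,6,8], [5,7,8], [6,7,8]

giving chain groups C_0 ≅ Z^9, C_1 ≅ Z^27, C_2 ≅ Z^18.

∂_1: C_1 → C_0 sends each edge [p,q] (with p < q) to q − p.
This gives a 9×27 integer matrix of rank 8; reducing to Smith normal form yields diagonal entries (1,1,1,1,1,1,1,1).

Boundary ∂_2: C_2 → C_1 sends each 2-simplex [p,q,r] to [q,r] − [p,r] + [p,q]. For instance
  ∂[0,2,7] = [2,7] − [0,7] + [0,2],
  ∂[1,3,5] = [3,5] − [1,5] + [1,3].
The 27×18 boundary matrix has rank 18 and Smith normal form diag(1,1,1,1,1,1,1,1,1,1,1,1,1,1,1,1,1,2).

Computing H_k = (kernel of ∂_k) / (image of ∂_{k+1}):

  H_0: rank C_0 − rank ∂_1 = 9 − 8 = 1, and the invariant factors of ∂_1 are all 1, so H_0 ≅ Z.
  H_1: rank ker ∂_1 − rank ∂_2 = (27 − 8) − 18 = 1, and ∂_2 has invariant factor 2 > 1, so H_1 ≅ Z ⊕ Z/2.
  H_2: rank ker ∂_2 − rank ∂_3 = (18 − 18) − 0 = 0, and there is no ∂_3, so H_2 ≅ 0.

H_0 = Z,  H_1 = Z ⊕ Z/2,  H_2 = 0.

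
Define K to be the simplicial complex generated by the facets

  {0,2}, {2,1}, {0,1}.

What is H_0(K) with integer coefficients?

H_0 ≅ Z.

Order the vertices as 0 < 1 < 2. Listing each simplex with vertices in this order, K has dimension 1 with simplices:

  0-simplices (3): [0], [1], [2]
  1-simplices (3): [0,1], [0,2], [1,2]

giving chain groups C_0 ≅ Z^3, C_1 ≅ Z^3.

∂_1: C_1 → C_0 maps an edge to its endpoints' difference, ∂[p,q] = q − p. For instance
  ∂[1,2] = [2] − [1].
As a 3×3 matrix over Z this has rank 2, with invariant factors (1,1).

From H_k ≅ ker(∂_k) / im(∂_{k+1}) we obtain:

  H_0: rank C_0 − rank ∂_1 = 3 − 2 = 1, and the invariant factors of ∂_1 are all 1, so H_0 ≅ Z.

(K is a triangulation of the circle S^1.)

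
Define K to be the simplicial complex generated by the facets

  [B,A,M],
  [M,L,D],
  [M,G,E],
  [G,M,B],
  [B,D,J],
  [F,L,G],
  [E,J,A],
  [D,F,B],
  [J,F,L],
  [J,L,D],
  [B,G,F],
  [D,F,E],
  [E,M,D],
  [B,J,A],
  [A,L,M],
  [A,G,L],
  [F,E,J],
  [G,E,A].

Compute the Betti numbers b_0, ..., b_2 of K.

We work with the vertex ordering A < B < D < E < F < G < J < L < M. The simplices of K, each written with vertices in increasing order, are:

  0-simplices (9): A, B, D, E, F, G, J, L, M
  1-simplices (27): AB, AE, AG, AJ, AL, AM, BD, BF, BG, BJ, BM, DE, DF, DJ, DL, DM, EF, EG, EJ, EM, FG, FJ, FL, GL, GM, JL, LM
  2-simplices (18): ABJ, ABM, AEG, AEJ, AGL, ALM, BDF, BDJ, BFG, BGM, DEF, DEM, DJL, DLM, EFJ, EGM, FGL, FJL

giving chain groups C_0 ≅ Z^9, C_1 ≅ Z^27, C_2 ≅ Z^18.

Boundary ∂_1: C_1 → C_0 sends each edge [p,q] (with p < q) to q − p.
As a 9×27 matrix over Z this has rank 8, with invariant factors (1,1,1,1,1,1,1,1).

The boundary map ∂_2: C_2 → C_1 acts by ∂[p,q,r] = [q,r] − [p,r] + [p,q]. For instance
  ∂BGM = GM − BM + BG,
  ∂FJL = JL − FL + FJ.
The resulting 27×18 matrix has rank 18, and its Smith normal form has invariant factors (1,1,1,1,1,1,1,1,1,1,1,1,1,1,1,1,1,2).

Now H_k = ker ∂_k / im ∂_{k+1}, so:

  H_0: rank C_0 − rank ∂_1 = 9 − 8 = 1, and the invariant factors of ∂_1 are all 1, so H_0 ≅ Z.
  H_1: rank ker ∂_1 − rank ∂_2 = (27 − 8) − 18 = 1, and ∂_2 has invariant factor 2 > 1, so H_1 ≅ Z ⊕ Z/2Z.
  H_2: rank ker ∂_2 − rank ∂_3 = (18 − 18) − 0 = 0, and there is no ∂_3, so H_2 ≅ 0.

Hence the Betti numbers are b_0 = 1, b_1 = 1, b_2 = 0.

b_0 = 1, b_1 = 1, b_2 = 0.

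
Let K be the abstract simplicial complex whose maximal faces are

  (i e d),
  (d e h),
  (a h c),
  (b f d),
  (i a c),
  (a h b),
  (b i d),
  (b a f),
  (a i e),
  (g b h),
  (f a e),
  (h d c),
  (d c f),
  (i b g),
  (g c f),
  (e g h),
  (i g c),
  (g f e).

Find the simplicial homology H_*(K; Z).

Take the total order a < b < c < d < e < f < g < h < i on the vertex set. Then K (dimension 2) consists of the simplices:

  0-simplices (9): a, b, c, d, e, f, g, h, i
  1-simplices (27): ab, ac, ae, af, ah, ai, bd, bf, bg, bh, bi, cd, cf, cg, ch, ci, de, df, dh, di, ef, eg, eh, ei, fg, gh, gi
  2-simplices (18): abf, abh, ach, aci, aef, aei, bdf, bdi, bgh, bgi, cdf, cdh, cfg, cgi, deh, dei, efg, egh

Hence C_0 ≅ Z^9, C_1 ≅ Z^27, C_2 ≅ Z^18.

∂_1: C_1 → C_0 is given by ∂[p,q] = [q] − [p]. For instance
  ∂ai = i − a.
The 9×27 boundary matrix has rank 8 and Smith normal form diag(1,1,1,1,1,1,1,1).

Boundary ∂_2: C_2 → C_1 maps a triangle to the signed sum of its edges. For instance
  ∂cdf = df − cf + cd,
  ∂abh = bh − ah + ab.
This gives a 27×18 integer matrix of rank 17; reducing to Smith normal form yields diagonal entries (1,1,1,1,1,1,1,1,1,1,1,1,1,1,1,1,1).

From H_k ≅ ker(∂_k) / im(∂_{k+1}) we obtain:

  H_0: rank C_0 − rank ∂_1 = 9 − 8 = 1, and the invariant factors of ∂_1 are all 1, so H_0 = Z.
  H_1: rank ker ∂_1 − rank ∂_2 = (27 − 8) − 17 = 2, and the invariant factors of ∂_2 are all 1, so H_1 = Z^2.
  H_2: rank ker ∂_2 − rank ∂_3 = (18 − 17) − 0 = 1, and there is no ∂_3, so H_2 = Z.

H_0 = Z,  H_1 = Z^2,  H_2 = Z.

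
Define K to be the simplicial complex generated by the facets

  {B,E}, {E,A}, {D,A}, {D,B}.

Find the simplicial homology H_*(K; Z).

H_0 = Z,  H_1 = Z.

Fix the vertex order A < B < D < E and write every simplex with vertices in increasing order. Then dim K = 1 and the simplices of K are:

  0-simplices (4): A, B, D, E
  1-simplices (4): AD, AE, BD, BE

giving chain groups C_0 ≅ Z^4, C_1 ≅ Z^4.

The boundary map ∂_1: C_1 → C_0 maps an edge to its endpoints' difference, ∂[p,q] = q − p.
As a 4×4 matrix over Z this has rank 3, with invariant factors (1,1,1).

Reading off H_k = ker ∂_k / im ∂_{k+1}:

  H_0: rank C_0 − rank ∂_1 = 4 − 3 = 1, and the invariant factors of ∂_1 are all 1, so H_0 ≅ Z.
  H_1: rank ker ∂_1 − rank ∂_2 = (4 − 3) − 0 = 1, and there is no ∂_2, so H_1 ≅ Z.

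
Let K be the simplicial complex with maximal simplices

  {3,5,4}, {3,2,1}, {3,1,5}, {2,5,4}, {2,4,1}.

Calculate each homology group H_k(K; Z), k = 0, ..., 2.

H_0 ≅ Z,  H_1 ≅ Z,  H_2 = 0.

We work with the vertex ordering 1 < 2 < 3 < 4 < 5. The simplices of K, each written with vertices in increasing order, are:

  0-simplices (5): [1], [2], [3], [4], [5]
  1-simplices (10): [1,2], [1,3], [1,4], [1,5], [2,3], [2,4], [2,5], [3,4], [3,5], [4,5]
  2-simplices (5): [1,2,3], [1,2,4], [1,3,5], [2,4,5], [3,4,5]

giving chain groups C_0 ≅ Z^5, C_1 ≅ Z^10, C_2 ≅ Z^5.

∂_1: C_1 → C_0 sends each edge [p,q] (with p < q) to q − p.
The 5×10 boundary matrix has rank 4 and Smith normal form diag(1,1,1,1).

Boundary ∂_2: C_2 → C_1 maps a triangle to the signed sum of its edges. For instance
  ∂[1,2,3] = [2,3] − [1,3] + [1,2],
  ∂[3,4,5] = [4,5] − [3,5] + [3,4].
The resulting 10×5 matrix has rank 5, and its Smith normal form has invariant factors (1,1,1,1,1).

Now H_k = ker ∂_k / im ∂_{k+1}, so:

  H_0: rank C_0 − rank ∂_1 = 5 − 4 = 1, and the invariant factors of ∂_1 are all 1, so H_0 ≅ Z.
  H_1: rank ker ∂_1 − rank ∂_2 = (10 − 4) − 5 = 1, and the invariant factors of ∂_2 are all 1, so H_1 ≅ Z.
  H_2: rank ker ∂_2 − rank ∂_3 = (5 − 5) − 0 = 0, and there is no ∂_3, so H_2 ≅ 0.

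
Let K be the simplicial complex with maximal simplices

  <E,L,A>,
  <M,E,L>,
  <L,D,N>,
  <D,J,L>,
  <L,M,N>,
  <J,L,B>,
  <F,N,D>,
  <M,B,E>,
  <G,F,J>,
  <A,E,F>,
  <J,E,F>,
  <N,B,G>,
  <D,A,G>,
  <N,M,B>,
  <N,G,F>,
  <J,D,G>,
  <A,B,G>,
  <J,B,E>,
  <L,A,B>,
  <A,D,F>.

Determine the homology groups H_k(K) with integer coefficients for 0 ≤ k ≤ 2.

Fix the vertex order A < B < D < E < F < G < J < L < M < N and write every simplex with vertices in increasing order. Then dim K = 2 and the simplices of K are:

  0-simplices (10): A, B, D, E, F, G, J, L, M, N
  1-simplices (30): AB, AD, AE, AF, AG, AL, BE, BG, BJ, BL, BM, BN, DF, DG, DJ, DL, DN, EF, EJ, EL, EM, FG, FJ, FN, GJ, GN, JL, LM, LN, MN
  2-simplices (20): ABG, ABL, ADF, ADG, AEF, AEL, BEJ, BEM, BGN, BJL, BMN, DFN, DGJ, DJL, DLN, EFJ, ELM, FGJ, FGN, LMN

so the chain groups are C_0 ≅ Z^10, C_1 ≅ Z^30, C_2 ≅ Z^20.

Boundary ∂_1: C_1 → C_0 sends each edge [p,q] (with p < q) to q − p.
This gives a 10×30 integer matrix of rank 9; reducing to Smith normal form yields diagonal entries (1,1,1,1,1,1,1,1,1).

Boundary ∂_2: C_2 → C_1 maps a triangle to the signed sum of its edges. For instance
  ∂FGN = GN − FN + FG,
  ∂LMN = MN − LN + LM.
As a 30×20 matrix over Z this has rank 20, with invariant factors (1,1,1,1,1,1,1,1,1,1,1,1,1,1,1,1,1,1,1,2).

Now H_k = ker ∂_k / im ∂_{k+1}, so:

  H_0: rank C_0 − rank ∂_1 = 10 − 9 = 1, and the invariant factors of ∂_1 are all 1, so H_0 = Z.
  H_1: rank ker ∂_1 − rank ∂_2 = (30 − 9) − 20 = 1, and ∂_2 has invariant factor 2 > 1, so H_1 = Z × Z/2.
  H_2: rank ker ∂_2 − rank ∂_3 = (20 − 20) − 0 = 0, and there is no ∂_3, so H_2 = 0.

As a check, the Euler characteristic is 10 − 30 + 20 = 0, which agrees with 1 − 1 + 0 = 0.

H_0 ≅ Z,  H_1 ≅ Z × Z/2,  H_2 = 0.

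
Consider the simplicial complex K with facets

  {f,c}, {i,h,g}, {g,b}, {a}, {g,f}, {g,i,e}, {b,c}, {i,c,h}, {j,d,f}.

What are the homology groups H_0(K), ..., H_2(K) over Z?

H_0 = Z^2,  H_1 = Z^2,  H_2 = 0.

Fix the vertex order a < b < c < d < e < f < g < h < i < j and write every simplex with vertices in increasing order. Then dim K = 2 and the simplices of K are:

  0-simplices (10): a, b, c, d, e, f, g, h, i, j
  1-simplices (14): bc, bg, cf, ch, ci, df, dj, eg, ei, fg, fj, gh, gi, hi
  2-simplices (4): chi, dfj, egi, ghi

giving chain groups C_0 ≅ Z^10, C_1 ≅ Z^14, C_2 ≅ Z^4.

The boundary map ∂_1: C_1 → C_0 is given by ∂[p,q] = [q] − [p]. For instance
  ∂gi = i − g.
This gives a 10×14 integer matrix of rank 8; reducing to Smith normal form yields diagonal entries (1,1,1,1,1,1,1,1).

The boundary map ∂_2: C_2 → C_1 maps a triangle to the signed sum of its edges. For instance
  ∂dfj = fj − dj + df,
  ∂egi = gi − ei + eg.
This gives a 14×4 integer matrix of rank 4; reducing to Smith normal form yields diagonal entries (1,1,1,1).

Computing H_k = (kernel of ∂_k) / (image of ∂_{k+1}):

  H_0: rank C_0 − rank ∂_1 = 10 − 8 = 2, and the invariant factors of ∂_1 are all 1, so H_0 = Z^2.
  H_1: rank ker ∂_1 − rank ∂_2 = (14 − 8) − 4 = 2, and the invariant factors of ∂_2 are all 1, so H_1 = Z^2.
  H_2: rank ker ∂_2 − rank ∂_3 = (4 − 4) − 0 = 0, and there is no ∂_3, so H_2 = 0.

As a check, the Euler characteristic is 10 − 14 + 4 = 0, which agrees with 2 − 2 + 0 = 0.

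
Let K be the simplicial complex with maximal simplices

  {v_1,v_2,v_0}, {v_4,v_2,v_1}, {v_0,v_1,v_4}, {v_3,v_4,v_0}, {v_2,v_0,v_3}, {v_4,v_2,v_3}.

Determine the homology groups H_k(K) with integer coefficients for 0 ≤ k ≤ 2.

H_0 ≅ Z,  H_1 = 0,  H_2 ≅ Z.

K has 5 vertices, 9 edges, 6 triangles.
rank ∂_0 = 0, rank ∂_1 = 4 ⇒ b_0 = 5 − 0 − 4 = 1; all invariant factors of ∂_1 are 1 so no torsion. So H_0 = Z.
rank ∂_1 = 4, rank ∂_2 = 5 ⇒ b_1 = 9 − 4 − 5 = 0; all invariant factors of ∂_2 are 1 so no torsion. So H_1 = 0.
rank ∂_2 = 5, rank ∂_3 = 0 ⇒ b_2 = 6 − 5 − 0 = 1. So H_2 = Z.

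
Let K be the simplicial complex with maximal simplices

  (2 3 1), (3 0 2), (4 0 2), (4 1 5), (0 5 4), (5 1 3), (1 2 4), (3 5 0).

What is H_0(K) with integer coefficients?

Fix the vertex order 0 < 1 < 2 < 3 < 4 < 5 and write every simplex with vertices in increasing order. Then dim K = 2 and the simplices of K are:

  0-simplices (6): [0], [1], [2], [3], [4], [5]
  1-simplices (12): [0,2], [0,3], [0,4], [0,5], [1,2], [1,3], [1,4], [1,5], [2,3], [2,4], [3,5], [4,5]
  2-simplices (8): [0,2,3], [0,2,4], [0,3,5], [0,4,5], [1,2,3], [1,2,4], [1,3,5], [1,4,5]

Hence C_0 ≅ Z^6, C_1 ≅ Z^12, C_2 ≅ Z^8.

∂_1: C_1 → C_0 is given by ∂[p,q] = [q] − [p]. For instance
  ∂[0,3] = [3] − [0].
The resulting 6×12 matrix has rank 5, and its Smith normal form has invariant factors (1,1,1,1,1).

∂_2: C_2 → C_1 acts by ∂[p,q,r] = [q,r] − [p,r] + [p,q]. For instance
  ∂[1,3,5] = [3,5] − [1,5] + [1,3],
  ∂[1,2,3] = [2,3] − [1,3] + [1,2].
This gives a 12×8 integer matrix of rank 7; reducing to Smith normal form yields diagonal entries (1,1,1,1,1,1,1).

Reading off H_k = ker ∂_k / im ∂_{k+1}:

  H_0: rank C_0 − rank ∂_1 = 6 − 5 = 1, and the invariant factors of ∂_1 are all 1, so H_0 ≅ Z.

H_0 ≅ Z.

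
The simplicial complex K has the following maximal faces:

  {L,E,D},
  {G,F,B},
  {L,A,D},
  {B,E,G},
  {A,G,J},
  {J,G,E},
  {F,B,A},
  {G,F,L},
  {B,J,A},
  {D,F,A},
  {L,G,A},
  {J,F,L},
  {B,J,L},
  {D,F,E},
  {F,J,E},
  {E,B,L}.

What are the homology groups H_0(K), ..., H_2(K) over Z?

Fix the vertex order A < B < D < E < F < G < J < L and write every simplex with vertices in increasing order. Then dim K = 2 and the simplices of K are:

  0-simplices (8): A, B, D, E, F, G, J, L
  1-simplices (24): AB, AD, AF, AG, AJ, AL, BE, BF, BG, BJ, BL, DE, DF, DL, EF, EG, EJ, EL, FG, FJ, FL, GJ, GL, JL
  2-simplices (16): ABF, ABJ, ADF, ADL, AGJ, AGL, BEG, BEL, BFG, BJL, DEF, DEL, EFJ, EGJ, FGL, FJL

giving chain groups C_0 ≅ Z^8, C_1 ≅ Z^24, C_2 ≅ Z^16.

Boundary ∂_1: C_1 → C_0 is given by ∂[p,q] = [q] − [p].
The resulting 8×24 matrix has rank 7, and its Smith normal form has invariant factors (1,1,1,1,1,1,1).

∂_2: C_2 → C_1 acts by ∂[p,q,r] = [q,r] − [p,r] + [p,q]. For instance
  ∂ADF = DF − AF + AD,
  ∂EGJ = GJ − EJ + EG.
The 24×16 boundary matrix has rank 15 and Smith normal form diag(1,1,1,1,1,1,1,1,1,1,1,1,1,1,1).

Computing H_k = (kernel of ∂_k) / (image of ∂_{k+1}):

  H_0: rank C_0 − rank ∂_1 = 8 − 7 = 1, and the invariant factors of ∂_1 are all 1, so H_0 = Z.
  H_1: rank ker ∂_1 − rank ∂_2 = (24 − 7) − 15 = 2, and the invariant factors of ∂_2 are all 1, so H_1 = Z^2.
  H_2: rank ker ∂_2 − rank ∂_3 = (16 − 15) − 0 = 1, and there is no ∂_3, so H_2 = Z.

As a check, the Euler characteristic is 8 − 24 + 16 = 0, which agrees with 1 − 2 + 1 = 0.

H_0 ≅ Z,  H_1 ≅ Z^2,  H_2 ≅ Z.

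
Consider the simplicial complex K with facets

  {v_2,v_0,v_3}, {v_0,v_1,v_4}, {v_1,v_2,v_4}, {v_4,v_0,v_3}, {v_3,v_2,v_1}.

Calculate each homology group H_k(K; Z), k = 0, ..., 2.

Order the vertices as v_0 < v_1 < v_2 < v_3 < v_4. Listing each simplex with vertices in this order, K has dimension 2 with simplices:

  0-simplices (5): [v_0], [v_1], [v_2], [v_3], [v_4]
  1-simplices (10): [v_0,v_1], [v_0,v_2], [v_0,v_3], [v_0,v_4], [v_1,v_2], [v_1,v_3], [v_1,v_4], [v_2,v_3], [v_2,v_4], [v_3,v_4]
  2-simplices (5): [v_0,v_1,v_4], [v_0,v_2,v_3], [v_0,v_3,v_4], [v_1,v_2,v_3], [v_1,v_2,v_4]

so the chain groups are C_0 ≅ Z^5, C_1 ≅ Z^10, C_2 ≅ Z^5.

∂_1: C_1 → C_0 is given by ∂[p,q] = [q] − [p]. For instance
  ∂[v_1,v_4] = [v_4] − [v_1].
The resulting 5×10 matrix has rank 4, and its Smith normal form has invariant factors (1,1,1,1).

Boundary ∂_2: C_2 → C_1 sends each 2-simplex [p,q,r] to [q,r] − [p,r] + [p,q]. For instance
  ∂[v_0,v_1,v_4] = [v_1,v_4] − [v_0,v_4] + [v_0,v_1],
  ∂[v_0,v_3,v_4] = [v_3,v_4] − [v_0,v_4] + [v_0,v_3].
The 10×5 boundary matrix has rank 5 and Smith normal form diag(1,1,1,1,1).

From H_k ≅ ker(∂_k) / im(∂_{k+1}) we obtain:

  H_0: rank C_0 − rank ∂_1 = 5 − 4 = 1, and the invariant factors of ∂_1 are all 1, so H_0 ≅ Z.
  H_1: rank ker ∂_1 − rank ∂_2 = (10 − 4) − 5 = 1, and the invariant factors of ∂_2 are all 1, so H_1 ≅ Z.
  H_2: rank ker ∂_2 − rank ∂_3 = (5 − 5) − 0 = 0, and there is no ∂_3, so H_2 ≅ 0.

H_0 ≅ Z,  H_1 ≅ Z,  H_2 = 0.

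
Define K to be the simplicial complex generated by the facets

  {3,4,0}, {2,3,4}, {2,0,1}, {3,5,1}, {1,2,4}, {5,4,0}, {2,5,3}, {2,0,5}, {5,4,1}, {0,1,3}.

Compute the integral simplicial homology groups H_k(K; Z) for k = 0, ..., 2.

K has 6 vertices, 15 edges, 10 triangles.
rank ∂_0 = 0, rank ∂_1 = 5 ⇒ b_0 = 6 − 0 − 5 = 1; all invariant factors of ∂_1 are 1 so no torsion. So H_0 ≅ Z.
rank ∂_1 = 5, rank ∂_2 = 10 ⇒ b_1 = 15 − 5 − 10 = 0; ∂_2 has invariant factor(s) [2] giving torsion. So H_1 ≅ Z_2.
rank ∂_2 = 10, rank ∂_3 = 0 ⇒ b_2 = 10 − 10 − 0 = 0. So H_2 ≅ 0.

H_0 ≅ Z,  H_1 ≅ Z_2,  H_2 = 0.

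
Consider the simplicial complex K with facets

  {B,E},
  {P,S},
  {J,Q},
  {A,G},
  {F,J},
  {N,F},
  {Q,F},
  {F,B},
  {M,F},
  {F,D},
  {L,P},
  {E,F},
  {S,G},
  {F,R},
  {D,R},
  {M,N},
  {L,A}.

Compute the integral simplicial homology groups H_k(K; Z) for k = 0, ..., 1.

Take the total order A < B < D < E < F < G < J < L < M < N < P < Q < R < S on the vertex set. Then K (dimension 1) consists of the simplices:

  0-simplices (14): A, B, D, E, F, G, J, L, M, N, P, Q, R, S
  1-simplices (17): AG, AL, BE, BF, DF, DR, EF, FJ, FM, FN, FQ, FR, GS, JQ, LP, MN, PS

Hence C_0 ≅ Z^14, C_1 ≅ Z^17.

Boundary ∂_1: C_1 → C_0 maps an edge to its endpoints' difference, ∂[p,q] = q − p. For instance
  ∂DF = F − D.
This gives a 14×17 integer matrix of rank 12; reducing to Smith normal form yields diagonal entries (1,1,1,1,1,1,1,1,1,1,1,1).

Reading off H_k = ker ∂_k / im ∂_{k+1}:

  H_0: rank C_0 − rank ∂_1 = 14 − 12 = 2, and the invariant factors of ∂_1 are all 1, so H_0 = Z^2.
  H_1: rank ker ∂_1 − rank ∂_2 = (17 − 12) − 0 = 5, and there is no ∂_2, so H_1 = Z^5.

As a check, the Euler characteristic is 14 − 17 = -3, which agrees with 2 − 5 = -3.

H_0 = Z^2,  H_1 = Z^5.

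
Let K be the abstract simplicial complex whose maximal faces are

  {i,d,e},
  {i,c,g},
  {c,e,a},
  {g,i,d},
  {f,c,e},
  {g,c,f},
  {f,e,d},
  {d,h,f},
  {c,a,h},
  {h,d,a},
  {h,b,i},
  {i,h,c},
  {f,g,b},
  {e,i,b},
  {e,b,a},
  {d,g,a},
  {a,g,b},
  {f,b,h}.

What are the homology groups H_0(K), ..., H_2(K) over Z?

H_0 ≅ Z,  H_1 ≅ Z^2,  H_2 ≅ Z.

Fix the vertex order a < b < c < d < e < f < g < h < i and write every simplex with vertices in increasing order. Then dim K = 2 and the simplices of K are:

  0-simplices (9): a, b, c, d, e, f, g, h, i
  1-simplices (27): ab, ac, ad, ae, ag, ah, be, bf, bg, bh, bi, ce, cf, cg, ch, ci, de, df, dg, dh, di, ef, ei, fg, fh, gi, hi
  2-simplices (18): abe, abg, ace, ach, adg, adh, bei, bfg, bfh, bhi, cef, cfg, cgi, chi, def, dei, dfh, dgi

giving chain groups C_0 ≅ Z^9, C_1 ≅ Z^27, C_2 ≅ Z^18.

∂_1: C_1 → C_0 maps an edge to its endpoints' difference, ∂[p,q] = q − p.
As a 9×27 matrix over Z this has rank 8, with invariant factors (1,1,1,1,1,1,1,1).

Boundary ∂_2: C_2 → C_1 sends each 2-simplex [p,q,r] to [q,r] − [p,r] + [p,q]. For instance
  ∂cgi = gi − ci + cg,
  ∂dfh = fh − dh + df.
The 27×18 boundary matrix has rank 17 and Smith normal form diag(1,1,1,1,1,1,1,1,1,1,1,1,1,1,1,1,1).

Reading off H_k = ker ∂_k / im ∂_{k+1}:

  H_0: rank C_0 − rank ∂_1 = 9 − 8 = 1, and the invariant factors of ∂_1 are all 1, so H_0 = Z.
  H_1: rank ker ∂_1 − rank ∂_2 = (27 − 8) − 17 = 2, and the invariant factors of ∂_2 are all 1, so H_1 = Z^2.
  H_2: rank ker ∂_2 − rank ∂_3 = (18 − 17) − 0 = 1, and there is no ∂_3, so H_2 = Z.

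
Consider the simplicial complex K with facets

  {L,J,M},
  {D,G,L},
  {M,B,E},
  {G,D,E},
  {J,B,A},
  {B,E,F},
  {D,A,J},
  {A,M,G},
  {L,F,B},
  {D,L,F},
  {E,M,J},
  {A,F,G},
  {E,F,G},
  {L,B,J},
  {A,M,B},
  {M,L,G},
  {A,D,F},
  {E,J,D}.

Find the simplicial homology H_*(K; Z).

Fix the vertex order A < B < D < E < F < G < J < L < M and write every simplex with vertices in increasing order. Then dim K = 2 and the simplices of K are:

  0-simplices (9): A, B, D, E, F, G, J, L, M
  1-simplices (27): AB, AD, AF, AG, AJ, AM, BE, BF, BJ, BL, BM, DE, DF, DG, DJ, DL, EF, EG, EJ, EM, FG, FL, GL, GM, JL, JM, LM
  2-simplices (18): ABJ, ABM, ADF, ADJ, AFG, AGM, BEF, BEM, BFL, BJL, DEG, DEJ, DFL, DGL, EFG, EJM, GLM, JLM

Hence C_0 ≅ Z^9, C_1 ≅ Z^27, C_2 ≅ Z^18.

The boundary map ∂_1: C_1 → C_0 is given by ∂[p,q] = [q] − [p]. For instance
  ∂AF = F − A.
The resulting 9×27 matrix has rank 8, and its Smith normal form has invariant factors (1,1,1,1,1,1,1,1).

The boundary map ∂_2: C_2 → C_1 maps a triangle to the signed sum of its edges. For instance
  ∂EFG = FG − EG + EF,
  ∂BEF = EF − BF + BE.
The resulting 27×18 matrix has rank 18, and its Smith normal form has invariant factors (1,1,1,1,1,1,1,1,1,1,1,1,1,1,1,1,1,2).

Computing H_k = (kernel of ∂_k) / (image of ∂_{k+1}):

  H_0: rank C_0 − rank ∂_1 = 9 − 8 = 1, and the invariant factors of ∂_1 are all 1, so H_0 = Z.
  H_1: rank ker ∂_1 − rank ∂_2 = (27 − 8) − 18 = 1, and ∂_2 has invariant factor 2 > 1, so H_1 = Z × Z/2.
  H_2: rank ker ∂_2 − rank ∂_3 = (18 − 18) − 0 = 0, and there is no ∂_3, so H_2 = 0.

H_0 = Z,  H_1 = Z × Z/2,  H_2 = 0.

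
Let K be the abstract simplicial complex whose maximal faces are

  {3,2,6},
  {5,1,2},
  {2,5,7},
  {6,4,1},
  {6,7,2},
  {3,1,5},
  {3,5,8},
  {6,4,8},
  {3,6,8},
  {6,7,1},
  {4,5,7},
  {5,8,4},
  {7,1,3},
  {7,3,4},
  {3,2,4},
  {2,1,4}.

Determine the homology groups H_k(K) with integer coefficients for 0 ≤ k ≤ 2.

Take the total order 1 < 2 < 3 < 4 < 5 < 6 < 7 < 8 on the vertex set. Then K (dimension 2) consists of the simplices:

  0-simplices (8): [1], [2], [3], [4], [5], [6], [7], [8]
  1-simplices (24): (24 of them)
  2-simplices (16): [1,2,4], [1,2,5], [1,3,5], [1,3,7], [1,4,6], [1,6,7], [2,3,4], [2,3,6], [2,5,7], [2,6,7], [3,4,7], [3,5,8], [3,6,8], [4,5,7], [4,5,8], [4,6,8]

giving chain groups C_0 ≅ Z^8, C_1 ≅ Z^24, C_2 ≅ Z^16.

Boundary ∂_1: C_1 → C_0 is given by ∂[p,q] = [q] − [p]. For instance
  ∂[4,7] = [7] − [4].
The 8×24 boundary matrix has rank 7 and Smith normal form diag(1,1,1,1,1,1,1).

Boundary ∂_2: C_2 → C_1 sends each 2-simplex [p,q,r] to [q,r] − [p,r] + [p,q]. For instance
  ∂[1,3,5] = [3,5] − [1,5] + [1,3],
  ∂[4,5,8] = [5,8] − [4,8] + [4,5].
The 24×16 boundary matrix has rank 15 and Smith normal form diag(1,1,1,1,1,1,1,1,1,1,1,1,1,1,1).

Computing H_k = (kernel of ∂_k) / (image of ∂_{k+1}):

  H_0: rank C_0 − rank ∂_1 = 8 − 7 = 1, and the invariant factors of ∂_1 are all 1, so H_0 = Z.
  H_1: rank ker ∂_1 − rank ∂_2 = (24 − 7) − 15 = 2, and the invariant factors of ∂_2 are all 1, so H_1 = Z^2.
  H_2: rank ker ∂_2 − rank ∂_3 = (16 − 15) − 0 = 1, and there is no ∂_3, so H_2 = Z.

(K is a triangulation of the torus T^2.)

H_0 = Z,  H_1 = Z^2,  H_2 = Z.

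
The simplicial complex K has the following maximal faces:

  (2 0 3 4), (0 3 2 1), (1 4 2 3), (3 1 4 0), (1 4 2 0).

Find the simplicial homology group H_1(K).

Order the vertices as 0 < 1 < 2 < 3 < 4. Listing each simplex with vertices in this order, K has dimension 3 with simplices:

  0-simplices (5): [0], [1], [2], [3], [4]
  1-simplices (10): [0,1], [0,2], [0,3], [0,4], [1,2], [1,3], [1,4], [2,3], [2,4], [3,4]
  2-simplices (10): [0,1,2], [0,1,3], [0,1,4], [0,2,3], [0,2,4], [0,3,4], [1,2,3], [1,2,4], [1,3,4], [2,3,4]
  3-simplices (5): [0,1,2,3], [0,1,2,4], [0,1,3,4], [0,2,3,4], [1,2,3,4]

Hence C_0 ≅ Z^5, C_1 ≅ Z^10, C_2 ≅ Z^10, C_3 ≅ Z^5.

Boundary ∂_1: C_1 → C_0 maps an edge to its endpoints' difference, ∂[p,q] = q − p. For instance
  ∂[0,2] = [2] − [0].
The resulting 5×10 matrix has rank 4, and its Smith normal form has invariant factors (1,1,1,1).

The boundary map ∂_2: C_2 → C_1 sends each 2-simplex [p,q,r] to [q,r] − [p,r] + [p,q]. For instance
  ∂[1,2,4] = [2,4] − [1,4] + [1,2],
  ∂[0,1,4] = [1,4] − [0,4] + [0,1].
The resulting 10×10 matrix has rank 6, and its Smith normal form has invariant factors (1,1,1,1,1,1).

∂_3: C_3 → C_2 sends each 3-simplex σ to the alternating sum Σ_i (−1)^i (σ with its i-th vertex removed). For instance
  ∂[0,1,2,3] = [1,2,3] − [0,2,3] + [0,1,3] − [0,1,2],
  ∂[0,1,2,4] = [1,2,4] − [0,2,4] + [0,1,4] − [0,1,2].
This gives a 10×5 integer matrix of rank 4; reducing to Smith normal form yields diagonal entries (1,1,1,1).

Reading off H_k = ker ∂_k / im ∂_{k+1}:

  H_1: rank ker ∂_1 − rank ∂_2 = (10 − 4) − 6 = 0, and the invariant factors of ∂_2 are all 1, so H_1 = 0.

H_1 = 0.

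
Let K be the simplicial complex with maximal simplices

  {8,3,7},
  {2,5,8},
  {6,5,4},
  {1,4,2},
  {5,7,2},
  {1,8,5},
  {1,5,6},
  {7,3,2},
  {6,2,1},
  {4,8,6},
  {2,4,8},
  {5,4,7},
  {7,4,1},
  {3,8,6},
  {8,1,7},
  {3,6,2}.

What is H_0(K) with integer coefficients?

Take the total order 1 < 2 < 3 < 4 < 5 < 6 < 7 < 8 on the vertex set. Then K (dimension 2) consists of the simplices:

  0-simplices (8): [1], [2], [3], [4], [5], [6], [7], [8]
  1-simplices (24): (24 of them)
  2-simplices (16): [1,2,4], [1,2,6], [1,4,7], [1,5,6], [1,5,8], [1,7,8], [2,3,6], [2,3,7], [2,4,8], [2,5,7], [2,5,8], [3,6,8], [3,7,8], [4,5,6], [4,5,7], [4,6,8]

Hence C_0 ≅ Z^8, C_1 ≅ Z^24, C_2 ≅ Z^16.

Boundary ∂_1: C_1 → C_0 sends each edge [p,q] (with p < q) to q − p.
This gives a 8×24 integer matrix of rank 7; reducing to Smith normal form yields diagonal entries (1,1,1,1,1,1,1).

The boundary map ∂_2: C_2 → C_1 acts by ∂[p,q,r] = [q,r] − [p,r] + [p,q]. For instance
  ∂[4,6,8] = [6,8] − [4,8] + [4,6],
  ∂[2,4,8] = [4,8] − [2,8] + [2,4].
The resulting 24×16 matrix has rank 15, and its Smith normal form has invariant factors (1,1,1,1,1,1,1,1,1,1,1,1,1,1,1).

Computing H_k = (kernel of ∂_k) / (image of ∂_{k+1}):

  H_0: rank C_0 − rank ∂_1 = 8 − 7 = 1, and the invariant factors of ∂_1 are all 1, so H_0 ≅ Z.

H_0 ≅ Z.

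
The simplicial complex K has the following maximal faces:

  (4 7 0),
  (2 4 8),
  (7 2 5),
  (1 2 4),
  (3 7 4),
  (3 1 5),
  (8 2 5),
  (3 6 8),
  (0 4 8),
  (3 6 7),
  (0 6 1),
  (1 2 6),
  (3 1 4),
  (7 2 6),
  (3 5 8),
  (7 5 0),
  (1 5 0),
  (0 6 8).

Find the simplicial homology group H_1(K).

H_1 ≅ Z^2.

Take the total order 0 < 1 < 2 < 3 < 4 < 5 < 6 < 7 < 8 on the vertex set. Then K (dimension 2) consists of the simplices:

  0-simplices (9): [0], [1], [2], [3], [4], [5], [6], [7], [8]
  1-simplices (27): (27 of them)
  2-simplices (18): [0,1,5], [0,1,6], [0,4,7], [0,4,8], [0,5,7], [0,6,8], [1,2,4], [1,2,6], [1,3,4], [1,3,5], [2,4,8], [2,5,7], [2,5,8], [2,6,7], [3,4,7], [3,5,8], [3,6,7], [3,6,8]

Hence C_0 ≅ Z^9, C_1 ≅ Z^27, C_2 ≅ Z^18.

The boundary map ∂_1: C_1 → C_0 sends each edge [p,q] (with p < q) to q − p.
This gives a 9×27 integer matrix of rank 8; reducing to Smith normal form yields diagonal entries (1,1,1,1,1,1,1,1).

Boundary ∂_2: C_2 → C_1 acts by ∂[p,q,r] = [q,r] − [p,r] + [p,q]. For instance
  ∂[2,6,7] = [6,7] − [2,7] + [2,6],
  ∂[0,5,7] = [5,7] − [0,7] + [0,5].
The 27×18 boundary matrix has rank 17 and Smith normal form diag(1,1,1,1,1,1,1,1,1,1,1,1,1,1,1,1,1).

From H_k ≅ ker(∂_k) / im(∂_{k+1}) we obtain:

  H_1: rank ker ∂_1 − rank ∂_2 = (27 − 8) − 17 = 2, and the invariant factors of ∂_2 are all 1, so H_1 = Z^2.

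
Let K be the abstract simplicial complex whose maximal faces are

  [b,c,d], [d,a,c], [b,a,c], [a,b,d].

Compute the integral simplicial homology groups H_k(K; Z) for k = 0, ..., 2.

K has 4 vertices, 6 edges, 4 triangles.
rank ∂_0 = 0, rank ∂_1 = 3 ⇒ b_0 = 4 − 0 − 3 = 1; all invariant factors of ∂_1 are 1 so no torsion. So H_0 = Z.
rank ∂_1 = 3, rank ∂_2 = 3 ⇒ b_1 = 6 − 3 − 3 = 0; all invariant factors of ∂_2 are 1 so no torsion. So H_1 = 0.
rank ∂_2 = 3, rank ∂_3 = 0 ⇒ b_2 = 4 − 3 − 0 = 1. So H_2 = Z.

H_0 ≅ Z,  H_1 = 0,  H_2 ≅ Z.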